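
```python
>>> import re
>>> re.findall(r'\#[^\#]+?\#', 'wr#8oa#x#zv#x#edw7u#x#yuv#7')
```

['#8oa#', '#zv#', '#edw7u#', '#yuv#']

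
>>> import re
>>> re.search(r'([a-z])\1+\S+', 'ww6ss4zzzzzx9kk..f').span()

The backreference `\1` re-matches whatever the first group consumed, character for character.
`re.search` scans for the first position where the pattern succeeds.
The match spans [0:18] → 'ww6ss4zzzzzx9kk..f'.
Captured: group 1 = 'w'.

(0, 18)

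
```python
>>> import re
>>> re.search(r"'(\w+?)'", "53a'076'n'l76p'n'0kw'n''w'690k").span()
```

(3, 8)

The match spans [3:8] → "'076'".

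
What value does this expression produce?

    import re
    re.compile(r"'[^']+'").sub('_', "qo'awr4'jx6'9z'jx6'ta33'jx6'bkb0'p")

Each match is replaced by '_'.

'qo_jx6_jx6_jx6_p'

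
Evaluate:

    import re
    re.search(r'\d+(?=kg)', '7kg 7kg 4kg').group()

'7'

The `(?=…)`/`(?<=…)` assertion just peeks at neighbouring text; it doesn't advance the match position.
The match spans [0:1] → '7'.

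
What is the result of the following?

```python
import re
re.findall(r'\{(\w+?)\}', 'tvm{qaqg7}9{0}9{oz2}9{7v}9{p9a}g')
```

['qaqg7', '0', 'oz2', '7v', 'p9a']

`findall` collects group 1 from each match (5 total).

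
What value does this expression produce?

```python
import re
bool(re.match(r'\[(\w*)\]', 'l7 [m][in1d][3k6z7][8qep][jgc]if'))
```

False

With `match`, the pattern is implicitly anchored at the beginning.
Here the pattern fails at index 0, so the call returns None, and `bool(None)` is False.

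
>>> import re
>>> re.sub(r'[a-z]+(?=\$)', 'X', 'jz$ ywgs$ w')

'X$ X$ w'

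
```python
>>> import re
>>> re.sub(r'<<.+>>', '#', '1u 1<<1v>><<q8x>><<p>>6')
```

Matches: at [4:22] → '<<1v>><<q8x>><<p>>'.
`sub` substitutes '#' at each match site.

'1u 1#6'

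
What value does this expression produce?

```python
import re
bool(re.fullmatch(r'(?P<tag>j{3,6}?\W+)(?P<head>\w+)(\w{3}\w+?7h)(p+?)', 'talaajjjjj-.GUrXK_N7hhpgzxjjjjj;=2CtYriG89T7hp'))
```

False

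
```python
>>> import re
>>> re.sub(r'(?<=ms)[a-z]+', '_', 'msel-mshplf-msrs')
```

Lookahead/lookbehind check context without consuming it, so the matched span excludes the asserted characters.
Matches: at [2:4] → 'el'; at [7:11] → 'hplf'; at [14:16] → 'rs'.
Each match is replaced by '_'.

'ms_-ms_-ms_'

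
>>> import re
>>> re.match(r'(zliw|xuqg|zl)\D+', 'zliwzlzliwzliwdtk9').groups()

('zliw',)

The regex engine tests alternatives in the order written; an earlier branch that matches wins even if a later one would match more.
`re.match` only tries the pattern at the start of the string.
The match spans [0:17] → 'zliwzlzliwzliwdtk'.
Captured: group 1 = 'zliw'.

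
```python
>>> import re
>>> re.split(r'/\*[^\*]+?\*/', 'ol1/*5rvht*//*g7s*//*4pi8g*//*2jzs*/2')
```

['ol1', '', '', '', '2']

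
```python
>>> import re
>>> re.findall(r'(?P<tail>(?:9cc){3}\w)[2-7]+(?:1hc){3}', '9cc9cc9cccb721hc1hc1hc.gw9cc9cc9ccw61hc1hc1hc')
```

['9cc9cc9ccw']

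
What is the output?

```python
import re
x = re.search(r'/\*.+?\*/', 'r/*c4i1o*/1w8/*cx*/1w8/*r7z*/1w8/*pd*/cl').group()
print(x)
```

/*c4i1o*/

Lazy quantifiers expand one character at a time until the remainder of the pattern can match.
The match spans [1:10] → '/*c4i1o*/'.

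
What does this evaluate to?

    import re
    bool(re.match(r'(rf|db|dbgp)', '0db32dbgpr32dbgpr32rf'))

False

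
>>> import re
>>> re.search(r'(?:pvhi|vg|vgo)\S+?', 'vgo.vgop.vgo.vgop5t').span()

(0, 3)

`|` is ordered: at each position the engine commits to the first alternative that works.
The match spans [0:3] → 'vgo'.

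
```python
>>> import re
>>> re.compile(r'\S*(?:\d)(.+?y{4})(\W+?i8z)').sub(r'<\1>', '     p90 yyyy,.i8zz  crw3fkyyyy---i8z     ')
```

'     < yyyy>z  <fkyyyy>     '

Pattern: zero or more of a non-whitespace character; then a digit (non-capturing group); then one or more of any character (lazy), then exactly 4 of a literal 'y' (captured); then one or more of a non-word character (lazy), then the literal 'i8z' (captured).
The `?` after the quantifier makes it lazy — it takes as little as possible before letting the rest of the pattern try.
Matches: at [5:18] → 'p90 yyyy,.i8z'; at [21:37] → 'crw3fkyyyy---i8z'.
The replacement refers to a captured group, so each match is rewritten using its own captured text.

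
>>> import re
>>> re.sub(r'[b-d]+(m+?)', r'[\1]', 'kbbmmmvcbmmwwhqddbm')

'k[m]mmv[m]mwwhq[m]'

Because the quantifier is non-greedy, it stops expanding at the earliest point where the rest of the pattern can succeed.
`\1` in the replacement pulls in group 1's text for each match.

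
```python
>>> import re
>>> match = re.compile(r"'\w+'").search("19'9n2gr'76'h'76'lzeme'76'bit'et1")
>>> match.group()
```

The match spans [2:9] → "'9n2gr'".

"'9n2gr'"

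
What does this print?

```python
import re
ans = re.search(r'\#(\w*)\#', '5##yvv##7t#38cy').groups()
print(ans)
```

`re.search` scans for the first position where the pattern succeeds.
The match spans [1:3] → '##'.
Captured: group 1 = ''.

('',)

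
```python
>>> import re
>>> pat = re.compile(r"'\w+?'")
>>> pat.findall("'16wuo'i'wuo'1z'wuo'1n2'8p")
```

["'16wuo'", "'wuo'", "'wuo'"]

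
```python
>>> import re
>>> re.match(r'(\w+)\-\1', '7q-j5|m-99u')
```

None

`\1` is not a pattern — it's the concrete string captured by group 1, re-applied verbatim.
`re.match` won't scan ahead — the pattern has to work from the very first character.
Here position 0 doesn't satisfy it, so the call returns None.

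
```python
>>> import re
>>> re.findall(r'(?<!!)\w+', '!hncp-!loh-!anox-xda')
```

`(?!…)`/`(?<!…)` only lets a position through if the neighbouring text does NOT match; no characters are consumed.
No capturing groups, so `findall` returns the 4 full match strings.

['ncp', 'oh', 'nox', 'xda']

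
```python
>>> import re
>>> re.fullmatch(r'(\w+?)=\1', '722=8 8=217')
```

None

The backreference `\1` re-matches whatever the first group consumed, character for character.
`fullmatch` succeeds only if the pattern covers the string from start to end.
Here there's no way to consume every character, so the call returns None.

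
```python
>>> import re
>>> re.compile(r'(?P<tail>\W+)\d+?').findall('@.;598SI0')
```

['@.;']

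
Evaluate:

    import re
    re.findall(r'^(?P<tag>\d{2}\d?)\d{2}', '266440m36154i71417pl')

['266']

The pattern matches anchored at the start of the string; then exactly 2 of a digit, then optionally a digit (captured as 'tag'); then exactly 2 of a digit.
Matches: at [0:5] match '26644', group 1 = '266'.
Because there's exactly one group, `findall` drops the full match and keeps group 1 from the one hit.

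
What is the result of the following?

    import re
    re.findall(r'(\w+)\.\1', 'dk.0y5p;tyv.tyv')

`\1` is not a pattern — it's the concrete string captured by group 1, re-applied verbatim.
Scanning left to right: at [8:15] match 'tyv.tyv', group 1 = 'tyv'.
Because there's exactly one group, `findall` drops the full match and keeps group 1 from the one hit.

['tyv']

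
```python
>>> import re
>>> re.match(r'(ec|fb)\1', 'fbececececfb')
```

None

`re.match` only tries the pattern at the start of the string.
Here the pattern fails at index 0, so the call returns None.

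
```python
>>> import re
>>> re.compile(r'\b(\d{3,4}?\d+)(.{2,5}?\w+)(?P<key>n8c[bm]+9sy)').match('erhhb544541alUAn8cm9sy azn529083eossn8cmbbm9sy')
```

None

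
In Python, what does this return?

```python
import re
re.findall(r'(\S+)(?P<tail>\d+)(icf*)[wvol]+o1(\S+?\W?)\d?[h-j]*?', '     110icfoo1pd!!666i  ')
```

The pattern matches one or more of a non-whitespace character (captured); then one or more of a digit (captured as 'tail'); then the literal 'ic', then zero or more of the literal 'f' (captured); then one or more of one of [wvol], then the literal 'o1'; then one or more of a non-whitespace character (lazy), then optionally a non-word character (captured); then optionally a digit, then zero or more of a character in [h-j] (lazy).
A non-greedy quantifier consumes as few characters as it can — just enough that the remainder of the pattern still matches from where it stops; whatever follows it matches normally.
Walking the string: at [5:15] match '110icfoo1p', groups = ('11', '0', 'icf', 'p').
Multiple groups make `findall` return tuples — one 4-tuple for the one match.

[('11', '0', 'icf', 'p')]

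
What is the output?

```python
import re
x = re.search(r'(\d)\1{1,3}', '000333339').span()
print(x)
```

(0, 3)

After group 1 captures some text, `\1` only succeeds where that same text appears again.
`re.search` scans for the first position where the pattern succeeds.
The match spans [0:3] → '000'.
Captured: group 1 = '0'.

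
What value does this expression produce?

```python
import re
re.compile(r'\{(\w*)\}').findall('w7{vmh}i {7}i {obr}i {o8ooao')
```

['vmh', '7', 'obr']

Because there's exactly one group, `findall` drops the full match and keeps group 1 from each hit.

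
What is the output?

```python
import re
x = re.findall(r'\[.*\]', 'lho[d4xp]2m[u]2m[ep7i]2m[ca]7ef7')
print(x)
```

With no groups in the pattern, `findall` gives back each whole match — 1 here.

['[d4xp]2m[u]2m[ep7i]2m[ca]']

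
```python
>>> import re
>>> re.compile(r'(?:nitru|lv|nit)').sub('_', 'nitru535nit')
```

'_535_'

Alternation tries branches left to right and keeps the first one that lets the overall match succeed at that position.
Every occurrence is swapped for '_'.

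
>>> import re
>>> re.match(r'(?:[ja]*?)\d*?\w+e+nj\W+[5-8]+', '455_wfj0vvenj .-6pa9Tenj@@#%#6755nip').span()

The pattern matches zero or more of one of [ja] (lazy) (non-capturing group); then zero or more of a digit (lazy), then one or more of a word character, then one or more of a literal 'e'; then the literal 'nj', then one or more of a non-word character, then one or more of a character in [5-8].
`match` is anchored at position 0; if the pattern doesn't fit there, it returns None.
The match spans [0:17] → '455_wfj0vvenj .-6'.

(0, 17)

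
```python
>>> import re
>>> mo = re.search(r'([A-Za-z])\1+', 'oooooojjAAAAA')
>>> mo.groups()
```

('o',)

The backreference `\1` re-matches whatever the first group consumed, character for character.
`re.search` tries every starting position until one works.
The match spans [0:6] → 'oooooo'.
Captured: group 1 = 'o'.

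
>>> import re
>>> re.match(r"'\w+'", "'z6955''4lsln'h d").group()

"'z6955'"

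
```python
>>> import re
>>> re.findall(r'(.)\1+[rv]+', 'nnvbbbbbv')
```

['n', 'b']

`\1` is not a pattern — it's the concrete string captured by group 1, re-applied verbatim.
Because there's exactly one group, `findall` drops the full match and keeps group 1 from each hit.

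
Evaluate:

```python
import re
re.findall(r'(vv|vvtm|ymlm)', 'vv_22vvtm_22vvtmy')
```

Alternation isn't longest-match — the leftmost alternative that fits at this position is chosen.
Scanning left to right: at [0:2] match 'vv', group 1 = 'vv'; at [5:7] match 'vv', group 1 = 'vv'; at [12:14] match 'vv', group 1 = 'vv'.
Because there's exactly one group, `findall` drops the full match and keeps group 1 from each hit.

['vv', 'vv', 'vv']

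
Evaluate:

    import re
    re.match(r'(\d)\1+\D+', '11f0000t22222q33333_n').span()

`re.match` only tries the pattern at the start of the string.
The match spans [0:3] → '11f'.

(0, 3)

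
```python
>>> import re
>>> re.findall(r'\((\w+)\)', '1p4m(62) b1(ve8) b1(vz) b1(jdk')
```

Walking the string: at [4:8] match '(62)', group 1 = '62'; at [11:16] match '(ve8)', group 1 = 've8'; at [19:23] match '(vz)', group 1 = 'vz'.
One capturing group, so `findall` returns just the captured substring from each match — 3 in all.

['62', 've8', 'vz']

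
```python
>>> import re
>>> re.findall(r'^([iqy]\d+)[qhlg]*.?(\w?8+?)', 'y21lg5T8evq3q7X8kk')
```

Pattern: anchored at the start of the string; then one of [iqy], then one or more of a digit (captured); then zero or more of one of [qhlg], then optionally any character; then optionally a word character, then one or more of a literal '8' (lazy) (captured).
Walking the string: at [0:8] match 'y21lg5T8', groups = ('y21', 'T8').
Multiple groups make `findall` return tuples — one 2-tuple for the one match.

[('y21', 'T8')]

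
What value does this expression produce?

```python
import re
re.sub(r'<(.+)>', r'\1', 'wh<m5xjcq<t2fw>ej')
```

Matches: at [2:15] → '<m5xjcq<t2fw>'.
Each match is replaced using the text its own group 1 captured.

'whm5xjcq<t2fwej'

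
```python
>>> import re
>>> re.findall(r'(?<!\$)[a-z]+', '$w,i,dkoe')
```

['i', 'dkoe']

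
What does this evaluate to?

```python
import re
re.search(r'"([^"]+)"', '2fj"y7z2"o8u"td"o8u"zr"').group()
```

The match spans [3:9] → '"y7z2"'.

'"y7z2"'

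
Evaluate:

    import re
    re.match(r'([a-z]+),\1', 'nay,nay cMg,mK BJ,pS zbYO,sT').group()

'nay,nay'

With `match`, the pattern is implicitly anchored at the beginning.
The match spans [0:7] → 'nay,nay'.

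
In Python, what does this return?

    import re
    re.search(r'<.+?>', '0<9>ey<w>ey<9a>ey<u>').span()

`re.search` scans for the first position where the pattern succeeds.
The match spans [1:4] → '<9>'.

(1, 4)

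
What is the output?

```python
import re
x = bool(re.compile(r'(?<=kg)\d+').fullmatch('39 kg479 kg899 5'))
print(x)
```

`re.fullmatch` is like wrapping the pattern in `^…$` (in single-line mode).
Here the string isn't matched end-to-end, so the call returns None, and `bool(None)` is False.

False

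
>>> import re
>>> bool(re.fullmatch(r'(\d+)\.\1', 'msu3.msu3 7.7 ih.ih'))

`\1` is not a pattern — it's the concrete string captured by group 1, re-applied verbatim.
For `fullmatch`, every character of the input must be accounted for by the pattern.
Here there's no way to consume every character, so the call returns None, and `bool(None)` is False.

False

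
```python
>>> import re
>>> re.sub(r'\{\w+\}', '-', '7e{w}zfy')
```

'7e-zfy'

`sub` substitutes '-' at each match site.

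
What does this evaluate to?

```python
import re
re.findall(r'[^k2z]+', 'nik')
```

['ni']

This matches one or more of any character except [k2z].
Since nothing is captured, `findall` lists the 1 matched substring directly.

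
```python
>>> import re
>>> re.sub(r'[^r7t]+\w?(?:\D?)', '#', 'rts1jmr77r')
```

'rt#77r'

Pattern: one or more of any character except [r7t], then optionally a word character; then optionally a non-digit (non-capturing group).
Matches: at [2:7] → 's1jmr'.
Each match is replaced by '#'.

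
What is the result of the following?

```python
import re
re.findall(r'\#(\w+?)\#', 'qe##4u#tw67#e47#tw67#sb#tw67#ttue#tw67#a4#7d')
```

Walking the string: at [3:7] match '#4u#', group 1 = '4u'; at [11:16] match '#e47#', group 1 = 'e47'; at [20:24] match '#sb#', group 1 = 'sb'; at [28:34] match '#ttue#', group 1 = 'ttue'; at [38:42] match '#a4#', group 1 = 'a4'.
One capturing group, so `findall` returns just the captured substring from each match — 5 in all.

['4u', 'e47', 'sb', 'ttue', 'a4']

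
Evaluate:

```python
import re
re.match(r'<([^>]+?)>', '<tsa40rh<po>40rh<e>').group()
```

'<tsa40rh<po>'

`re.match` won't scan ahead — the pattern has to work from the very first character.
The match spans [0:12] → '<tsa40rh<po>'.
Captured: group 1 = 'tsa40rh<po'.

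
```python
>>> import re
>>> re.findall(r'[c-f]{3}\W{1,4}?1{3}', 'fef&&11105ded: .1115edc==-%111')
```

['fef&&111', 'ded: .111', 'edc==-%111']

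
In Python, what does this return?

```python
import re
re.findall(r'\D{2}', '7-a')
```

Pattern: exactly 2 of a non-digit.
Walking the string: at [1:3] → '-a'.
No capturing groups, so `findall` returns the 1 full match string.

['-a']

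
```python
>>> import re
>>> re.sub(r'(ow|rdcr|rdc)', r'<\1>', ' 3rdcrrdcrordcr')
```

' 3<rdcr><rdcr>o<rdcr>'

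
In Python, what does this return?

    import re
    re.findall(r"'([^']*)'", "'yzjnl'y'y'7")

['yzjnl', 'y']

Walking the string: at [0:7] match "'yzjnl'", group 1 = 'yzjnl'; at [8:11] match "'y'", group 1 = 'y'.
With a single group, `findall` returns only what that group captured — 2 items.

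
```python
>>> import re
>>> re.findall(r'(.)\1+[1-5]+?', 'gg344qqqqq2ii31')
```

['g', 'q', 'i']

`\1` has to match the exact text group 1 already captured.
Because there's exactly one group, `findall` drops the full match and keeps group 1 from each hit.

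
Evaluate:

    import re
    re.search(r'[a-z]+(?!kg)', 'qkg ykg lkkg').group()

'qkg'

Because the assertion is negative and zero-width, positions next to the forbidden text are skipped.
The match spans [0:3] → 'qkg'.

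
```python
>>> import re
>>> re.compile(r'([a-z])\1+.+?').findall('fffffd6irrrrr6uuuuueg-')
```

['f', 'r', 'u']

`\1` has to match the exact text group 1 already captured.
`findall` collects group 1 from each match (3 total).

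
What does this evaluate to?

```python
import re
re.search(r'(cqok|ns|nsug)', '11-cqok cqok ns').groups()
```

('cqok',)

`re.search` tries every starting position until one works.
The match spans [3:7] → 'cqok'.
Captured: group 1 = 'cqok'.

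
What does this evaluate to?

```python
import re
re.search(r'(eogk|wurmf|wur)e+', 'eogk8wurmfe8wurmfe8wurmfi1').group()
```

'wurmfe'

`search` walks the string left to right and returns the first match it finds.
The match spans [5:11] → 'wurmfe'.
Captured: group 1 = 'wurmf'.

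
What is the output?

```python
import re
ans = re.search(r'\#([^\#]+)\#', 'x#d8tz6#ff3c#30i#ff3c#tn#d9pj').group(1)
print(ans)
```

d8tz6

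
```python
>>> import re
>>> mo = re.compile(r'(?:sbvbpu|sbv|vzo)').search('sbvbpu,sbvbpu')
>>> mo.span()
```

Branches in `(...|...)` are attempted left-to-right; the first branch that allows the whole pattern to succeed is taken.
The match spans [0:6] → 'sbvbpu'.

(0, 6)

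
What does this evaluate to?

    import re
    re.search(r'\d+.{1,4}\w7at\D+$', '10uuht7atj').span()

This matches one or more of a digit, then 1 to 4 of any character, then a word character; then the literal '7at', then one or more of a non-digit; then anchored at the end.
`search` walks the string left to right and returns the first match it finds.
The match spans [0:10] → '10uuht7atj'.

(0, 10)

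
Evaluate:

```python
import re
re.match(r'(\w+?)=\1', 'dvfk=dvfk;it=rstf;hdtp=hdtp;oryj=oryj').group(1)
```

`\1` is not a pattern — it's the concrete string captured by group 1, re-applied verbatim.
`re.match` won't scan ahead — the pattern has to work from the very first character.
The match spans [0:9] → 'dvfk=dvfk'.
Captured: group 1 = 'dvfk'.

'dvfk'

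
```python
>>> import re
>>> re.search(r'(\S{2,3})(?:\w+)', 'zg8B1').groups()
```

The match spans [0:5] → 'zg8B1'.
Captured: group 1 = 'zg8'.

('zg8',)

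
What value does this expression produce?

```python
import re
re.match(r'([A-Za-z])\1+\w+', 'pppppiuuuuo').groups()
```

('p',)

`\1` is not a pattern — it's the concrete string captured by group 1, re-applied verbatim.
`match` is anchored at position 0; if the pattern doesn't fit there, it returns None.
The match spans [0:11] → 'pppppiuuuuo'.
Captured: group 1 = 'p'.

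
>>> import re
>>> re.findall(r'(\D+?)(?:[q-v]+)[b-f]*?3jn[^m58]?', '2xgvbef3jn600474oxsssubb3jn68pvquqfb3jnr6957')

['xg', 'ox', 'p']

This matches one or more of a non-digit (lazy) (captured); then one or more of a character in [q-v] (non-capturing group); then zero or more of a character in [b-f] (lazy), then the literal '3jn', then optionally any character except [m58].
Scanning left to right: at [1:11] match 'xgvbef3jn6', group 1 = 'xg'; at [16:28] match 'oxsssubb3jn6', group 1 = 'ox'; at [29:40] match 'pvquqfb3jnr', group 1 = 'p'.
With a single group, `findall` returns only what that group captured — 3 items.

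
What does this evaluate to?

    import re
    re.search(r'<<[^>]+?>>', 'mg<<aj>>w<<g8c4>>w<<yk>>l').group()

'<<aj>>'

`re.search` scans for the first position where the pattern succeeds.
The match spans [2:8] → '<<aj>>'.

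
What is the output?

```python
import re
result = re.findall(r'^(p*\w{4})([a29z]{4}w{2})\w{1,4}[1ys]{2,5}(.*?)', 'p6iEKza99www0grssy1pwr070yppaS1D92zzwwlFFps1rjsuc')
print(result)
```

The pattern matches anchored at the start of the string; then zero or more of a literal 'p', then exactly 4 of a word character (captured); then exactly 4 of one of [a29z], then exactly 2 of the literal 'w' (captured); then 1 to 4 of a word character, then 2 to 5 of one of [1ys]; then zero or more of any character (lazy) (captured).
The `?` after the quantifier makes it lazy — it takes as little as possible before letting the rest of the pattern try.
Matches: at [0:19] match 'p6iEKza99www0grssy1', groups = ('p6iEK', 'za99ww', '').
3 groups means the one result is a tuple of 3 captured strings — 1 here.

[('p6iEK', 'za99ww', '')]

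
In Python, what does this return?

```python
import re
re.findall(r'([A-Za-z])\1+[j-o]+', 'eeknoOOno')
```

`\1` has to match the exact text group 1 already captured.
Scanning left to right: at [0:5] match 'eekno', group 1 = 'e'; at [5:9] match 'OOno', group 1 = 'O'.
One capturing group, so `findall` returns just the captured substring from each match — 2 in all.

['e', 'O']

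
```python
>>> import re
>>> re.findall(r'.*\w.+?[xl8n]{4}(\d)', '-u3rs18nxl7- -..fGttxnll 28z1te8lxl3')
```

['3']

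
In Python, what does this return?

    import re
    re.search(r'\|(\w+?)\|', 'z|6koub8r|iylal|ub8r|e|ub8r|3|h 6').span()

(1, 10)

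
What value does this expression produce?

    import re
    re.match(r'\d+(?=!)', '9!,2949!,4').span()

(0, 1)

The `(?=…)`/`(?<=…)` assertion just peeks at neighbouring text; it doesn't advance the match position.
`re.match` only tries the pattern at the start of the string.
The match spans [0:1] → '9'.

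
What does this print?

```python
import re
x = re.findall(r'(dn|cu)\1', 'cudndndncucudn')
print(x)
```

['dn', 'cu']

The backreference `\1` re-matches whatever the first group consumed, character for character.
With a single group, `findall` returns only what that group captured — 2 items.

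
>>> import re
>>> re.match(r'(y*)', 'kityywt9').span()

This matches zero or more of a literal 'y' (captured).
`match` is anchored at position 0; if the pattern doesn't fit there, it returns None.
The match spans [0:0] → ''.
Captured: group 1 = ''.

(0, 0)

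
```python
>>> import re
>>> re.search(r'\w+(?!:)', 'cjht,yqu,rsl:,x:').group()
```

The negative lookahead/lookbehind blocks any match where the forbidden context is present.
`search` walks the string left to right and returns the first match it finds.
The match spans [0:4] → 'cjht'.

'cjht'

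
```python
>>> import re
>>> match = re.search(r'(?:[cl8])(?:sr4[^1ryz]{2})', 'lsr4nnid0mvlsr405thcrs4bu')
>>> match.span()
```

This matches one of [cl8] (non-capturing group); then the literal 'sr4', then exactly 2 of any character except [1ryz] (non-capturing group).
Unlike `match`, `search` isn't anchored — it looks for the pattern anywhere in the string.
The match spans [0:6] → 'lsr4nn'.

(0, 6)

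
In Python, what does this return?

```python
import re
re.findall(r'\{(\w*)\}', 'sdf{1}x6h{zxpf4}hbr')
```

['1', 'zxpf4']

Walking the string: at [3:6] match '{1}', group 1 = '1'; at [9:16] match '{zxpf4}', group 1 = 'zxpf4'.
Because there's exactly one group, `findall` drops the full match and keeps group 1 from each hit.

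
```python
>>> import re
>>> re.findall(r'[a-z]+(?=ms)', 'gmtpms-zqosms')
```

Lookahead/lookbehind check context without consuming it, so the matched span excludes the asserted characters.
Walking the string: at [0:4] → 'gmtp'; at [7:11] → 'zqos'.
`findall` yields the raw match text (2 of them) because the pattern has no groups.

['gmtp', 'zqos']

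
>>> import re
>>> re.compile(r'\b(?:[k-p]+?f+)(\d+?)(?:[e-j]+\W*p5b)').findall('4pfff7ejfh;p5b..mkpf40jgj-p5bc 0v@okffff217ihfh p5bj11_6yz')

The pattern matches a word boundary (`\b`, zero-width); then one or more of a character in [k-p] (lazy), then one or more of the literal 'f' (non-capturing group); then one or more of a digit (lazy) (captured); then one or more of a character in [e-j], then zero or more of a non-word character, then the literal 'p5b' (non-capturing group).
Scanning left to right: at [16:29] match 'mkpf40jgj-p5b', group 1 = '40'; at [34:51] match 'okffff217ihfh p5b', group 1 = '217'.
Because there's exactly one group, `findall` drops the full match and keeps group 1 from each hit.

['40', '217']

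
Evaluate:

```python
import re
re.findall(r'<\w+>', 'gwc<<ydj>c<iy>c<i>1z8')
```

['<ydj>', '<iy>', '<i>']

`findall` yields the raw match text (3 of them) because the pattern has no groups.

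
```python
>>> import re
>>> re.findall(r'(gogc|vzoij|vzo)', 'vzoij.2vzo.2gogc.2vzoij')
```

['vzoij', 'vzo', 'gogc', 'vzoij']

Branches in `(...|...)` are attempted left-to-right; the first branch that allows the whole pattern to succeed is taken.
With a single group, `findall` returns only what that group captured — 4 items.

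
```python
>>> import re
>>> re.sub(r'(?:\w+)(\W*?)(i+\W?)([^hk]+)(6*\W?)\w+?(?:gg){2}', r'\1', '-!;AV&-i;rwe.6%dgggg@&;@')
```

Pattern: one or more of a word character (non-capturing group); then zero or more of a non-word character (lazy) (captured); then one or more of a literal 'i', then optionally a non-word character (captured); then one or more of any character except [hk] (captured); then zero or more of a literal '6', then optionally a non-word character (captured); then one or more of a word character (lazy), then the literal 'gg' repeated 2 times.
Matches: at [3:20] → 'AV&-i;rwe.6%dgggg'.
Each match is replaced using the text its own group 1 captured.

'-!;&-@&;@'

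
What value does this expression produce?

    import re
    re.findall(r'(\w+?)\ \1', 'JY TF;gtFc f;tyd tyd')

The backreference `\1` re-matches whatever the first group consumed, character for character.
Scanning left to right: at [13:20] match 'tyd tyd', group 1 = 'tyd'.
`findall` collects group 1 from the one match (1 total).

['tyd']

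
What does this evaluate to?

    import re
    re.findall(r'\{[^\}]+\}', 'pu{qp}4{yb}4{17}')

Matches: at [2:6] → '{qp}'; at [7:11] → '{yb}'; at [12:16] → '{17}'.
Since nothing is captured, `findall` lists the 3 matched substrings directly.

['{qp}', '{yb}', '{17}']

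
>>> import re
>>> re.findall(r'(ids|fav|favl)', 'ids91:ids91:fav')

['ids', 'ids', 'fav']

Walking the string: at [0:3] match 'ids', group 1 = 'ids'; at [6:9] match 'ids', group 1 = 'ids'; at [12:15] match 'fav', group 1 = 'fav'.
`findall` collects group 1 from each match (3 total).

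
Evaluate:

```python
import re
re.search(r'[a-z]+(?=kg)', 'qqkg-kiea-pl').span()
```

(0, 2)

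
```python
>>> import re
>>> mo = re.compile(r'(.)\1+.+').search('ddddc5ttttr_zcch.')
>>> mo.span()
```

After group 1 captures some text, `\1` only succeeds where that same text appears again.
`re.search` tries every starting position until one works.
The match spans [0:17] → 'ddddc5ttttr_zcch.'.
Captured: group 1 = 'd'.

(0, 17)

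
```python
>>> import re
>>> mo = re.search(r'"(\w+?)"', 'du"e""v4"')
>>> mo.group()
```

'"e"'

The match spans [2:5] → '"e"'.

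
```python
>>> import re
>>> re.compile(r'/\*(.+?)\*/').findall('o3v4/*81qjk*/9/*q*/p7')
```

Because there's exactly one group, `findall` drops the full match and keeps group 1 from each hit.

['81qjk', 'q']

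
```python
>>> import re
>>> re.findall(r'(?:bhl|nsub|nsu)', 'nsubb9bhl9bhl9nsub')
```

['nsub', 'bhl', 'bhl', 'nsub']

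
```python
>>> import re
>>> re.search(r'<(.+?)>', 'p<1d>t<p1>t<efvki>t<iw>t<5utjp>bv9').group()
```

'<1d>'

The `?` after the quantifier makes it lazy — it takes as little as possible before letting the rest of the pattern try.
`re.search` scans for the first position where the pattern succeeds.
The match spans [1:5] → '<1d>'.
Captured: group 1 = '1d'.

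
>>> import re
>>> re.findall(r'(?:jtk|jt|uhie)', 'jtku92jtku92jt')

['jtk', 'jtk', 'jt']

Branches in `(...|...)` are attempted left-to-right; the first branch that allows the whole pattern to succeed is taken.
`findall` yields the raw match text (3 of them) because the pattern has no groups.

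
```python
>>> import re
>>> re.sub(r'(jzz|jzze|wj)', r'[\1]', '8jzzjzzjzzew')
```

Alternation isn't longest-match — the leftmost alternative that fits at this position is chosen.
Matches: at [1:4] → 'jzz'; at [4:7] → 'jzz'; at [7:10] → 'jzz'.
Each match is replaced using the text its own group 1 captured.

'8[jzz][jzz][jzz]ew'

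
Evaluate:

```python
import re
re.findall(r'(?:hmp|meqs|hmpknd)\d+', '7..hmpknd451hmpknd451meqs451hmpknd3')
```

['hmpknd451', 'hmpknd451', 'meqs451', 'hmpknd3']

Scanning left to right: at [3:12] → 'hmpknd451'; at [12:21] → 'hmpknd451'; at [21:28] → 'meqs451'; at [28:35] → 'hmpknd3'.
No capturing groups, so `findall` returns the 4 full match strings.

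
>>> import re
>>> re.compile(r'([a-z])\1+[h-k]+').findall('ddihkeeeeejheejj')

['d', 'e', 'e']

`\1` has to match the exact text group 1 already captured.
`findall` collects group 1 from each match (3 total).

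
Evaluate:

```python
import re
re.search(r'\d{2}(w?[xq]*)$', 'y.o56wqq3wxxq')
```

None

The pattern matches exactly 2 of a digit; then optionally a literal 'w', then zero or more of one of [xq] (captured); then anchored at the end.
`search` walks the string left to right and returns the first match it finds.
Here no position works, so the call returns None.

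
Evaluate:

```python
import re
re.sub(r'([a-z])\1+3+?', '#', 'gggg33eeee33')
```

After group 1 captures some text, `\1` only succeeds where that same text appears again.
Every occurrence is swapped for '#'.

'#3#3'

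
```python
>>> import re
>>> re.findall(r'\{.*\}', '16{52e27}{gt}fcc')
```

['{52e27}{gt}']

With no groups in the pattern, `findall` gives back each whole match — 1 here.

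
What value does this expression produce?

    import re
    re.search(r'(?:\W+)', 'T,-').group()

',-'

This matches one or more of a non-word character (non-capturing group).
`re.search` tries every starting position until one works.
The match spans [1:3] → ',-'.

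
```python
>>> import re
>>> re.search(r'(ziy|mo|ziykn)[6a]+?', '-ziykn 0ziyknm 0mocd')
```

None

`re.search` scans for the first position where the pattern succeeds.
Here the pattern never matches, so the call returns None.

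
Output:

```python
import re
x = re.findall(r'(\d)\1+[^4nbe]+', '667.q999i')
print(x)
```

The backreference `\1` re-matches whatever the first group consumed, character for character.
Scanning left to right: at [0:9] match '667.q999i', group 1 = '6'.
One capturing group, so `findall` returns just the captured substring from the one match — 1 in all.

['6']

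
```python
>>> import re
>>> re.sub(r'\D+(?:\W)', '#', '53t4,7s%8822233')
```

This matches one or more of a non-digit; then a non-word character (non-capturing group).
Each match is replaced by '#'.

'53t4,7#8822233'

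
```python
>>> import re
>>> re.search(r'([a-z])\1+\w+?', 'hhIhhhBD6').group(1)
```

`\1` has to match the exact text group 1 already captured.
`re.search` scans for the first position where the pattern succeeds.
The match spans [0:3] → 'hhI'.
Captured: group 1 = 'h'.

'h'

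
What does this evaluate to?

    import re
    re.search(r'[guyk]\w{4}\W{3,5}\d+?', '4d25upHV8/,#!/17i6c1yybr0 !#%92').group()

This matches one of [guyk]; then exactly 4 of a word character, then 3 to 5 of a non-word character; then one or more of a digit (lazy).
The `?` after the quantifier makes it lazy — it takes as little as possible before letting the rest of the pattern try.
`re.search` scans for the first position where the pattern succeeds.
The match spans [4:15] → 'upHV8/,#!/1'.

'upHV8/,#!/1'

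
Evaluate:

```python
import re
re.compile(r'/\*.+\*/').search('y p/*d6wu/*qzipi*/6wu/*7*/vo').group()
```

Unlike `match`, `search` isn't anchored — it looks for the pattern anywhere in the string.
The match spans [3:26] → '/*d6wu/*qzipi*/6wu/*7*/'.

'/*d6wu/*qzipi*/6wu/*7*/'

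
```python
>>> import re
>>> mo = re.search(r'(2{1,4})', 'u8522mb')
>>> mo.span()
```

(3, 5)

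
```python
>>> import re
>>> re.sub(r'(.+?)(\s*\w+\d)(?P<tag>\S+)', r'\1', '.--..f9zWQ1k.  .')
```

Because the quantifier is non-greedy, it stops expanding at the earliest point where the rest of the pattern can succeed.
Each match is replaced using the text its own group 1 captured.

'.--..  .'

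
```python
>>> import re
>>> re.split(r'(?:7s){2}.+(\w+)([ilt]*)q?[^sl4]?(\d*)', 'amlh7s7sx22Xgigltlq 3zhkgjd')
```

With a capturing group present, the delimiter's captured portion is kept in the result list.

['amlh', 'd', '', '', '']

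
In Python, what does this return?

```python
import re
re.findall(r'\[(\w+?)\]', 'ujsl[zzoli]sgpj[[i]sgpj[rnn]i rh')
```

['zzoli', 'i', 'rnn']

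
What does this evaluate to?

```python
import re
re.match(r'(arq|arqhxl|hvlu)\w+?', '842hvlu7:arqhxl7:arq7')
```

`re.match` won't scan ahead — the pattern has to work from the very first character.
Here position 0 doesn't satisfy it, so the call returns None.

None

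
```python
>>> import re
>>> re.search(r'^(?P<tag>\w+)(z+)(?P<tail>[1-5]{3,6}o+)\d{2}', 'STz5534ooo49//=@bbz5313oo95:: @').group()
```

'STz5534ooo49'

Pattern: anchored at the start of the string; then one or more of a word character (captured as 'tag'); then one or more of a literal 'z' (captured); then 3 to 6 of a character in [1-5], then one or more of the literal 'o' (captured as 'tail'); then exactly 2 of a digit.
Unlike `match`, `search` isn't anchored — it looks for the pattern anywhere in the string.
The match spans [0:12] → 'STz5534ooo49'.
Captured: group 1 = 'ST', group 2 = 'z', group 3 = '5534ooo'.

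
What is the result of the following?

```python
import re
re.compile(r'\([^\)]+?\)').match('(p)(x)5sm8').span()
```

(0, 3)

With `match`, the pattern is implicitly anchored at the beginning.
The match spans [0:3] → '(p)'.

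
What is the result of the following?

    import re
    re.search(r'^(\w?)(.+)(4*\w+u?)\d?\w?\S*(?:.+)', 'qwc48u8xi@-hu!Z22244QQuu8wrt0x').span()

The pattern matches anchored at the start of the string; then optionally a word character (captured); then one or more of any character (captured); then zero or more of the literal '4', then one or more of a word character, then optionally the literal 'u' (captured); then optionally a digit, then optionally a word character, then zero or more of a non-whitespace character; then one or more of any character (non-capturing group).
`re.search` scans for the first position where the pattern succeeds.
The match spans [0:30] → 'qwc48u8xi@-hu!Z22244QQuu8wrt0x'.
Captured: group 1 = 'q', group 2 = 'wc48u8xi@-hu!Z22244QQuu8wrt', group 3 = '0'.

(0, 30)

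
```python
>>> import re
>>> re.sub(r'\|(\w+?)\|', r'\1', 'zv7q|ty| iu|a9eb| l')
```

'zv7qty iua9eb l'

`\1` in the replacement pulls in group 1's text for each match.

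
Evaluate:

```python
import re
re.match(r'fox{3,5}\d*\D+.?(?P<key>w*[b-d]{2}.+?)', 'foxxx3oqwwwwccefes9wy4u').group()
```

The pattern matches the literal 'fo', then 3 to 5 of a literal 'x', then zero or more of a digit; then one or more of a non-digit, then optionally any character; then zero or more of a literal 'w', then exactly 2 of a character in [b-d], then one or more of any character (lazy) (captured as 'key').
A `+?`/`*?`/`{m,n}?` starts at its minimum and grows only as far as needed for what follows to match.
`re.match` won't scan ahead — the pattern has to work from the very first character.
The match spans [0:15] → 'foxxx3oqwwwwcce'.
Captured: group 1 = 'cce'.

'foxxx3oqwwwwcce'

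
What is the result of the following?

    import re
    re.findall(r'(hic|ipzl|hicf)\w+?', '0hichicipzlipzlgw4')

['hic', 'ipzl']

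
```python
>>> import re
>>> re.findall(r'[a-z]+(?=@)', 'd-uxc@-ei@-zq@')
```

['uxc', 'ei', 'zq']

Because the assertion is zero-width, the text it checks is not consumed and won't appear in the result.
With no groups in the pattern, `findall` gives back each whole match — 3 here.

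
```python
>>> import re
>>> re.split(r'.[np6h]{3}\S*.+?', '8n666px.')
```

['', '']

Pattern: any character; then exactly 3 of one of [np6h], then zero or more of a non-whitespace character; then one or more of any character (lazy).
Matches to split on: at [0:8] → '8n666px.'.
Splitting on the pattern gives 2 pieces.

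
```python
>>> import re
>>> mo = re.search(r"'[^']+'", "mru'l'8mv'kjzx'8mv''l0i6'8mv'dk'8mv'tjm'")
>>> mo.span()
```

(3, 6)

The match spans [3:6] → "'l'".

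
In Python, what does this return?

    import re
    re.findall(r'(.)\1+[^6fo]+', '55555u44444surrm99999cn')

['5']

`\1` has to match the exact text group 1 already captured.
Matches: at [0:23] match '55555u44444surrm99999cn', group 1 = '5'.
One capturing group, so `findall` returns just the captured substring from the one match — 1 in all.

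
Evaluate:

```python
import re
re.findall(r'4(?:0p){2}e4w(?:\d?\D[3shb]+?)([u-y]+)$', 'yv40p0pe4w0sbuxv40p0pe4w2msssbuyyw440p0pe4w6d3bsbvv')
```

['vv']

This matches the literal '4', then the literal '0p' repeated 2 times, then the literal 'e4w'; then optionally a digit, then a non-digit, then one or more of one of [3shb] (lazy) (non-capturing group); then one or more of a character in [u-y] (captured); then anchored at the end.
With a single group, `findall` returns only what that group captured — 1 item.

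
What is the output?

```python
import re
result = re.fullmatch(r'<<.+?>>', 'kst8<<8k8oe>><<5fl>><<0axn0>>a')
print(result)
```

None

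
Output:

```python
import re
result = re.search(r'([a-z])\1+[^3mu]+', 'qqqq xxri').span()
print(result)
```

A backreference is literal: `\1` must see the identical characters the first group matched.
The match spans [0:9] → 'qqqq xxri'.

(0, 9)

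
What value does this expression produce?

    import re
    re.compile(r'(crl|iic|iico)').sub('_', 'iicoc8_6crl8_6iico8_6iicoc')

`|` is ordered: at each position the engine commits to the first alternative that works.
Each match is replaced by '_'.

'_oc8_6_8_6_o8_6_oc'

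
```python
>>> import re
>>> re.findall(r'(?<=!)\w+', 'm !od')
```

Lookahead/lookbehind check context without consuming it, so the matched span excludes the asserted characters.
No capturing groups, so `findall` returns the 1 full match string.

['od']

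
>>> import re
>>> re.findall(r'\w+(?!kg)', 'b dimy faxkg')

A negative assertion filters positions out without eating any characters.
Walking the string: at [0:1] → 'b'; at [2:6] → 'dimy'; at [7:12] → 'faxkg'.
With no groups in the pattern, `findall` gives back each whole match — 3 here.

['b', 'dimy', 'faxkg']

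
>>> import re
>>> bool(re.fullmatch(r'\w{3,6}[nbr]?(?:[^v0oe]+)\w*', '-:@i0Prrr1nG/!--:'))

This matches 3 to 6 of a word character, then optionally one of [nbr]; then one or more of any character except [v0oe] (non-capturing group); then zero or more of a word character.
`re.fullmatch` is like wrapping the pattern in `^…$` (in single-line mode).
Here there's no way to consume every character, so the call returns None, and `bool(None)` is False.

False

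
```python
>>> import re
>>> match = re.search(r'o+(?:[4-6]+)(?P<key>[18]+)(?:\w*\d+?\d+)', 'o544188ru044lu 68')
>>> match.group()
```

'o544188ru044'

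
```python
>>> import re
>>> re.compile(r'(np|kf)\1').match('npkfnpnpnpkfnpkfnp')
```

`match` is anchored at position 0; if the pattern doesn't fit there, it returns None.
Here the string doesn't start with a match, so the call returns None.

None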